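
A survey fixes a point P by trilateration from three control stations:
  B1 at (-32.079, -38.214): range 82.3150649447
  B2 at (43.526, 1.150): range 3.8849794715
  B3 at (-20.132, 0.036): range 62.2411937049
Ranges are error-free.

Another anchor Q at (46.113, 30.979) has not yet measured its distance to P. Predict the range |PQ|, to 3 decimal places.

eq1: (x + 32.079)² + (y + 38.214)² = 82.3150649447²
eq2: (x − 43.526)² + (y − 1.150)² = 3.8849794715²
eq3: (x + 20.132)² + (y − 0.036)² = 62.2411937049²
eq2−eq3, eq2−eq1 (x²,y² cancel):
  -127.316·x − 2.228·y = -5349.409584
  -151.210·x − 78.728·y = -6167.139990
det = -127.316·-78.728 − -2.228·-151.210 = 9686.438168
x = (-5349.409584·-78.728 − -2.228·-6167.139990) / 9686.438168 = 42.059622
y = (-127.316·-6167.139990 − -5349.409584·-151.210) / 9686.438168 = -2.447611
|P − Q| = √((42.059622 − 46.113)² + (-2.447611 − 30.979)²) = 33.671474

33.671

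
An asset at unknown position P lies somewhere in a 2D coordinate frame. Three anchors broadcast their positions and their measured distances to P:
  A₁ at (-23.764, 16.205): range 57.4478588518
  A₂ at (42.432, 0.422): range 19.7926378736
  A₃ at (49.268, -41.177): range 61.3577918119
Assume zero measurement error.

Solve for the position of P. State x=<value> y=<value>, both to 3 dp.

x=33.651 y=18.160

eq1: (x + 23.764)² + (y − 16.205)² = 57.4478588518²
eq2: (x − 42.432)² + (y − 0.422)² = 19.7926378736²
eq3: (x − 49.268)² + (y + 41.177)² = 61.3577918119²
eq1−eq3, eq1−eq2 (x²,y² cancel):
  146.064·x − 114.764·y = 2831.029303
  132.392·x − 31.566·y = 3881.830960
det = 146.064·-31.566 − -114.764·132.392 = 10583.179264
x = (2831.029303·-31.566 − -114.764·3881.830960) / 10583.179264 = 33.650585
y = (146.064·3881.830960 − 2831.029303·132.392) / 10583.179264 = 18.159961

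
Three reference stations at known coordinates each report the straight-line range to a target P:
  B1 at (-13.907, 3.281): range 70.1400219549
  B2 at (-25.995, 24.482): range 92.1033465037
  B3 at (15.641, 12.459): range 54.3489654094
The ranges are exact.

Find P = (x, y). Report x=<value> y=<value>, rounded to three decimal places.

x=46.585 y=-32.221

eq1: (x + 13.907)² + (y − 3.281)² = 70.1400219549²
eq2: (x + 25.995)² + (y − 24.482)² = 92.1033465037²
eq3: (x − 15.641)² + (y − 12.459)² = 54.3489654094²
eq2−eq3, eq2−eq1 (x²,y² cancel):
  83.272·x − 24.046·y = 4653.975609
  24.176·x − 42.402·y = 2492.465018
det = 83.272·-42.402 − -24.046·24.176 = -2949.563248
x = (4653.975609·-42.402 − -24.046·2492.465018) / -2949.563248 = 46.584544
y = (83.272·2492.465018 − 4653.975609·24.176) / -2949.563248 = -32.221053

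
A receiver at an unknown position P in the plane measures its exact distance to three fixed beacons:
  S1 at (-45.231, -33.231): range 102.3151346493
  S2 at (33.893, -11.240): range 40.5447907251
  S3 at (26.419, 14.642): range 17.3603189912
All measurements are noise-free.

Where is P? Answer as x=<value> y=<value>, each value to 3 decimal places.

x=35.782 y=29.261

eq1: (x + 45.231)² + (y + 33.231)² = 102.3151346493²
eq2: (x − 33.893)² + (y + 11.240)² = 40.5447907251²
eq3: (x − 26.419)² + (y − 14.642)² = 17.3603189912²
eq1−eq2, eq1−eq3 (x²,y² cancel):
  158.248·x + 43.982·y = 6949.437050
  143.300·x + 95.746·y = 7929.215106
det = 158.248·95.746 − 43.982·143.300 = 8848.992408
x = (6949.437050·95.746 − 43.982·7929.215106) / 8848.992408 = 35.782386
y = (158.248·7929.215106 − 6949.437050·143.300) / 8848.992408 = 29.260744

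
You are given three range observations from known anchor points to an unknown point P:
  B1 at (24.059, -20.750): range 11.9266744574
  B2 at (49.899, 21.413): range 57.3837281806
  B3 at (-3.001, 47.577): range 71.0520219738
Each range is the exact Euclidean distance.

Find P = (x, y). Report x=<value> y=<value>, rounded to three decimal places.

x=12.182 y=-21.834

eq1: (x − 24.059)² + (y + 20.750)² = 11.9266744574²
eq2: (x − 49.899)² + (y − 21.413)² = 57.3837281806²
eq3: (x + 3.001)² + (y − 47.577)² = 71.0520219738²
eq2−eq1, eq2−eq3 (x²,y² cancel):
  -51.680·x − 84.326·y = 1211.617907
  -105.800·x + 52.328·y = -2431.347407
det = -51.680·52.328 − -84.326·-105.800 = -11626.001840
x = (1211.617907·52.328 − -84.326·-2431.347407) / -11626.001840 = 12.181682
y = (-51.680·-2431.347407 − 1211.617907·-105.800) / -11626.001840 = -21.833921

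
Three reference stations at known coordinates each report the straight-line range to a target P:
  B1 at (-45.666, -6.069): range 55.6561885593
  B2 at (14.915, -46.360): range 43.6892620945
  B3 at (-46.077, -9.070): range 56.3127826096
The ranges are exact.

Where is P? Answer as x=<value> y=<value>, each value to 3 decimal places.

x=9.903 y=-2.959

eq1: (x + 45.666)² + (y + 6.069)² = 55.6561885593²
eq2: (x − 14.915)² + (y + 46.360)² = 43.6892620945²
eq3: (x + 46.077)² + (y + 9.070)² = 56.3127826096²
eq3−eq2, eq3−eq1 (x²,y² cancel):
  121.984·x − 74.580·y = 1428.729859
  0.822·x + 6.002·y = -9.620352
det = 121.984·6.002 − -74.580·0.822 = 793.452728
x = (1428.729859·6.002 − -74.580·-9.620352) / 793.452728 = 9.903237
y = (121.984·-9.620352 − 1428.729859·0.822) / 793.452728 = -2.959149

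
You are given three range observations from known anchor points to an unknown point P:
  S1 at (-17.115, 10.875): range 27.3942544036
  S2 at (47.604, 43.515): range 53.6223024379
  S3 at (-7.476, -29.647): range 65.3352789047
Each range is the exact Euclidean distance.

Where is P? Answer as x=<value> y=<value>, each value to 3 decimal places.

x=-5.439 y=35.657

eq1: (x + 17.115)² + (y − 10.875)² = 27.3942544036²
eq2: (x − 47.604)² + (y − 43.515)² = 53.6223024379²
eq3: (x + 7.476)² + (y + 29.647)² = 65.3352789047²
eq2−eq1, eq2−eq3 (x²,y² cancel):
  -129.438·x − 65.280·y = -1623.601047
  -110.160·x − 146.324·y = -4618.208207
det = -129.438·-146.324 − -65.280·-110.160 = 11748.641112
x = (-1623.601047·-146.324 − -65.280·-4618.208207) / 11748.641112 = -5.439338
y = (-129.438·-4618.208207 − -1623.601047·-110.160) / 11748.641112 = 35.656527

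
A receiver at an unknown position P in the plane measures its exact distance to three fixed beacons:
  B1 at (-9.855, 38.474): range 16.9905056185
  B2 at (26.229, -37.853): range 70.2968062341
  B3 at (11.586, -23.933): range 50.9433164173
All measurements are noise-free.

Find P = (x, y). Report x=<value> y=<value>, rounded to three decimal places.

x=-11.360 y=21.550

eq1: (x + 9.855)² + (y − 38.474)² = 16.9905056185²
eq2: (x − 26.229)² + (y + 37.853)² = 70.2968062341²
eq3: (x − 11.586)² + (y + 23.933)² = 50.9433164173²
eq2−eq3, eq2−eq1 (x²,y² cancel):
  -29.286·x + 27.840·y = 932.633314
  -72.168·x + 152.654·y = 4109.523337
det = -29.286·152.654 − 27.840·-72.168 = -2461.467924
x = (932.633314·152.654 − 27.840·4109.523337) / -2461.467924 = -11.359513
y = (-29.286·4109.523337 − 932.633314·-72.168) / -2461.467924 = 21.550238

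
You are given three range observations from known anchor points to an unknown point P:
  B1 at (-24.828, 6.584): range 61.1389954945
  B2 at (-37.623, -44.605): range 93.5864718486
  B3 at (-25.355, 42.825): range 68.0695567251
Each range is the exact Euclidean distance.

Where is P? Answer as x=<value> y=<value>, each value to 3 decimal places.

eq1: (x + 24.828)² + (y − 6.584)² = 61.1389954945²
eq2: (x + 37.623)² + (y + 44.605)² = 93.5864718486²
eq3: (x + 25.355)² + (y − 42.825)² = 68.0695567251²
eq1−eq2, eq1−eq3 (x²,y² cancel):
  -25.590·x − 102.378·y = -2275.133429
  -1.054·x + 72.482·y = 921.590227
det = -25.590·72.482 − -102.378·-1.054 = -1962.720792
x = (-2275.133429·72.482 − -102.378·921.590227) / -1962.720792 = 35.947883
y = (-25.590·921.590227 − -2275.133429·-1.054) / -1962.720792 = 13.237484

x=35.948 y=13.237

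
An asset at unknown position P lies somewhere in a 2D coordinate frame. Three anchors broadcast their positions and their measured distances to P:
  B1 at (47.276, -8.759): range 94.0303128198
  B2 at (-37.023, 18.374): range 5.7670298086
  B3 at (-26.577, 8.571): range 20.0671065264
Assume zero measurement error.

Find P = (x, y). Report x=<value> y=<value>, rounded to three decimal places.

x=-41.640 y=21.830

eq1: (x − 47.276)² + (y + 8.759)² = 94.0303128198²
eq2: (x + 37.023)² + (y − 18.374)² = 5.7670298086²
eq3: (x + 26.577)² + (y − 8.571)² = 20.0671065264²
eq3−eq1, eq3−eq2 (x²,y² cancel):
  147.706·x − 34.660·y = -6907.069678
  -20.892·x + 19.606·y = 1297.937567
det = 147.706·19.606 − -34.660·-20.892 = 2171.807116
x = (-6907.069678·19.606 − -34.660·1297.937567) / 2171.807116 = -41.639744
y = (147.706·1297.937567 − -6907.069678·-20.892) / 2171.807116 = 21.830054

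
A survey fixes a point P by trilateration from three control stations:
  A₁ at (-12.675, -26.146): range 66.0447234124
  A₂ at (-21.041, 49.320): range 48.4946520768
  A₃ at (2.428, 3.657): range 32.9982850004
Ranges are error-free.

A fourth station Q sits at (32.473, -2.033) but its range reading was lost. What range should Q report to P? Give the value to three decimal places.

eq1: (x + 12.675)² + (y + 26.146)² = 66.0447234124²
eq2: (x + 21.041)² + (y − 49.320)² = 48.4946520768²
eq3: (x − 2.428)² + (y − 3.657)² = 32.9982850004²
eq3−eq2, eq3−eq1 (x²,y² cancel):
  -46.938·x + 91.326·y = 1593.072781
  -30.206·x − 59.606·y = -2448.018570
det = -46.938·-59.606 − 91.326·-30.206 = 5556.379584
x = (1593.072781·-59.606 − 91.326·-2448.018570) / 5556.379584 = 23.146555
y = (-46.938·-2448.018570 − 1593.072781·-30.206) / 5556.379584 = 29.340229
|P − Q| = √((23.146555 − 32.473)² + (29.340229 − -2.033)²) = 32.730140

32.730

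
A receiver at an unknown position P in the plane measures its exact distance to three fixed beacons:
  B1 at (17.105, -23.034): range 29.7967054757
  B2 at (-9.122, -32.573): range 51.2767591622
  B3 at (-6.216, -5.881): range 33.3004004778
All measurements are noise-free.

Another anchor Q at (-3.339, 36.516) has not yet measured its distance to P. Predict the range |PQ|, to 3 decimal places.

eq1: (x − 17.105)² + (y + 23.034)² = 29.7967054757²
eq2: (x + 9.122)² + (y + 32.573)² = 51.2767591622²
eq3: (x + 6.216)² + (y + 5.881)² = 33.3004004778²
eq2−eq1, eq2−eq3 (x²,y² cancel):
  52.454·x + 19.078·y = 1420.397341
  5.812·x + 53.384·y = 449.402962
det = 52.454·53.384 − 19.078·5.812 = 2689.323000
x = (1420.397341·53.384 − 19.078·449.402962) / 2689.323000 = 25.007328
y = (52.454·449.402962 − 1420.397341·5.812) / 2689.323000 = 5.695721
|P − Q| = √((25.007328 − -3.339)² + (5.695721 − 36.516)²) = 41.873666

41.874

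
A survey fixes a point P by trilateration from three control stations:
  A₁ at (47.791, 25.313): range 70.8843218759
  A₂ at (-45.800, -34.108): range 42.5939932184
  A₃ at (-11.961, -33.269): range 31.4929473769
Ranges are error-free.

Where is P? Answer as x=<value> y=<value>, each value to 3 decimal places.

x=-17.507 y=-2.268

eq1: (x − 47.791)² + (y − 25.313)² = 70.8843218759²
eq2: (x + 45.800)² + (y + 34.108)² = 42.5939932184²
eq3: (x + 11.961)² + (y + 33.269)² = 31.4929473769²
eq2−eq1, eq2−eq3 (x²,y² cancel):
  187.182·x + 118.842·y = -3546.606844
  67.678·x + 1.678·y = -1188.661258
det = 187.182·1.678 − 118.842·67.678 = -7728.897480
x = (-3546.606844·1.678 − 118.842·-1188.661258) / -7728.897480 = -17.507242
y = (187.182·-1188.661258 − -3546.606844·67.678) / -7728.897480 = -2.268275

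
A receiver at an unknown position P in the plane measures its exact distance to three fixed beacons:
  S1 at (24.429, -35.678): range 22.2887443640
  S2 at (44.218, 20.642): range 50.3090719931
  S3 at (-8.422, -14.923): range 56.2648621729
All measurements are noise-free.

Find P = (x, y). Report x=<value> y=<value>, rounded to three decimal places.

x=45.884 y=-29.639

eq1: (x − 24.429)² + (y + 35.678)² = 22.2887443640²
eq2: (x − 44.218)² + (y − 20.642)² = 50.3090719931²
eq3: (x + 8.422)² + (y + 14.923)² = 56.2648621729²
eq3−eq2, eq3−eq1 (x²,y² cancel):
  105.280·x + 71.130·y = 2722.429666
  65.702·x − 41.510·y = 4245.016302
det = 105.280·-41.510 − 71.130·65.702 = -9043.556060
x = (2722.429666·-41.510 − 71.130·4245.016302) / -9043.556060 = 45.884170
y = (105.280·4245.016302 − 2722.429666·65.702) / -9043.556060 = -29.639474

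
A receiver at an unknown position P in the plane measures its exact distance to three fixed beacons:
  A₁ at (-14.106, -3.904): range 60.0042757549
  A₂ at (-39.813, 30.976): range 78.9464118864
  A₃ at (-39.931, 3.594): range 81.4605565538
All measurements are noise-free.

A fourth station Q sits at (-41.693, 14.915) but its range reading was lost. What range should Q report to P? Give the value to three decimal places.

eq1: (x + 14.106)² + (y + 3.904)² = 60.0042757549²
eq2: (x + 39.813)² + (y − 30.976)² = 78.9464118864²
eq3: (x + 39.931)² + (y − 3.594)² = 81.4605565538²
eq2−eq1, eq2−eq3 (x²,y² cancel):
  51.414·x − 69.760·y = 301.655748
  -0.236·x − 54.764·y = -1340.472272
det = 51.414·-54.764 − -69.760·-0.236 = -2832.099656
x = (301.655748·-54.764 − -69.760·-1340.472272) / -2832.099656 = 38.851465
y = (51.414·-1340.472272 − 301.655748·-0.236) / -2832.099656 = 24.309826
|P − Q| = √((38.851465 − -41.693)² + (24.309826 − 14.915)²) = 81.090527

81.091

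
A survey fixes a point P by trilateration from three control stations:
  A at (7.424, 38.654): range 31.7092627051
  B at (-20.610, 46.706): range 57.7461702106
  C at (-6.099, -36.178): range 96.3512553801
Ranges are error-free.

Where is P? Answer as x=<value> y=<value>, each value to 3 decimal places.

eq1: (x − 7.424)² + (y − 38.654)² = 31.7092627051²
eq2: (x + 20.610)² + (y − 46.706)² = 57.7461702106²
eq3: (x + 6.099)² + (y + 36.178)² = 96.3512553801²
eq1−eq3, eq1−eq2 (x²,y² cancel):
  -27.046·x − 149.664·y = -8481.289079
  -56.068·x + 16.104·y = -1272.167789
det = -27.046·16.104 − -149.664·-56.068 = -8826.909936
x = (-8481.289079·16.104 − -149.664·-1272.167789) / -8826.909936 = 37.043586
y = (-27.046·-1272.167789 − -8481.289079·-56.068) / -8826.909936 = 49.974665

x=37.044 y=49.975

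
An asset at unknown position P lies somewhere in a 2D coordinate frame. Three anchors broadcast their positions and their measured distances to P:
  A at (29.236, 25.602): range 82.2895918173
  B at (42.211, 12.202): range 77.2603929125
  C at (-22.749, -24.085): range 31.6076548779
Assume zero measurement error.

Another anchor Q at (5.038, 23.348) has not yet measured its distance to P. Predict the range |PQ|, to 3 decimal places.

73.543

eq1: (x − 29.236)² + (y − 25.602)² = 82.2895918173²
eq2: (x − 42.211)² + (y − 12.202)² = 77.2603929125²
eq3: (x + 22.749)² + (y + 24.085)² = 31.6076548779²
eq3−eq2, eq3−eq1 (x²,y² cancel):
  129.920·x + 72.574·y = -4137.071367
  103.970·x + 99.374·y = -5359.931201
det = 129.920·99.374 − 72.574·103.970 = 5365.151300
x = (-4137.071367·99.374 − 72.574·-5359.931201) / 5365.151300 = -4.123963
y = (129.920·-5359.931201 − -4137.071367·103.970) / 5365.151300 = -49.622264
|P − Q| = √((-4.123963 − 5.038)² + (-49.622264 − 23.348)²) = 73.543191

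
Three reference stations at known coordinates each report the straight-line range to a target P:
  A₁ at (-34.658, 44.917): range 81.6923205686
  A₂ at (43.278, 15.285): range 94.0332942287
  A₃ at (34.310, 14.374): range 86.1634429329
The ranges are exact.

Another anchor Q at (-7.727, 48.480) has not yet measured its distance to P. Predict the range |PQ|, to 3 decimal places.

eq1: (x + 34.658)² + (y − 44.917)² = 81.6923205686²
eq2: (x − 43.278)² + (y − 15.285)² = 94.0332942287²
eq3: (x − 34.310)² + (y − 14.374)² = 86.1634429329²
eq2−eq3, eq2−eq1 (x²,y² cancel):
  -17.936·x − 1.822·y = 695.292992
  -155.872·x + 59.264·y = 3280.722528
det = -17.936·59.264 − -1.822·-155.872 = -1346.957888
x = (695.292992·59.264 − -1.822·3280.722528) / -1346.957888 = -35.029544
y = (-17.936·3280.722528 − 695.292992·-155.872) / -1346.957888 = -36.774476
|P − Q| = √((-35.029544 − -7.727)² + (-36.774476 − 48.480)²) = 89.519576

89.520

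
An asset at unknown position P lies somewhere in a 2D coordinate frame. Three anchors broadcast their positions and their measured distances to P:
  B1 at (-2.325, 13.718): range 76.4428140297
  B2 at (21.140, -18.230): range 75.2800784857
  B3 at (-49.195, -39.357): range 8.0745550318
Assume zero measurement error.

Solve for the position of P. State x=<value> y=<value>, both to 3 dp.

x=-48.268 y=-47.378

eq1: (x + 2.325)² + (y − 13.718)² = 76.4428140297²
eq2: (x − 21.140)² + (y + 18.230)² = 75.2800784857²
eq3: (x + 49.195)² + (y + 39.357)² = 8.0745550318²
eq2−eq1, eq2−eq3 (x²,y² cancel):
  -46.930·x + 63.896·y = -762.056951
  -140.670·x − 42.254·y = 8791.780752
det = -46.930·-42.254 − 63.896·-140.670 = 10971.230540
x = (-762.056951·-42.254 − 63.896·8791.780752) / 10971.230540 = -48.268029
y = (-46.930·8791.780752 − -762.056951·-140.670) / 10971.230540 = -47.378170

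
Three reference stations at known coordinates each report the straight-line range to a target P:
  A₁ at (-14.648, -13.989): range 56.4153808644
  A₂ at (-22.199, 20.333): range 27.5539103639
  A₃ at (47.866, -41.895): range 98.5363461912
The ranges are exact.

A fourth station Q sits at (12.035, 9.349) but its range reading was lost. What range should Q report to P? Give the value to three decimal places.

36.212

eq1: (x + 14.648)² + (y + 13.989)² = 56.4153808644²
eq2: (x + 22.199)² + (y − 20.333)² = 27.5539103639²
eq3: (x − 47.866)² + (y + 41.895)² = 98.5363461912²
eq3−eq1, eq3−eq2 (x²,y² cancel):
  -125.028·x + 55.812·y = 2890.627367
  -140.130·x + 124.456·y = 5810.075053
det = -125.028·124.456 − 55.812·-140.130 = -7739.549208
x = (2890.627367·124.456 − 55.812·5810.075053) / -7739.549208 = -4.584765
y = (-125.028·5810.075053 − 2890.627367·-140.130) / -7739.549208 = 41.521598
|P − Q| = √((-4.584765 − 12.035)² + (41.521598 − 9.349)²) = 36.211775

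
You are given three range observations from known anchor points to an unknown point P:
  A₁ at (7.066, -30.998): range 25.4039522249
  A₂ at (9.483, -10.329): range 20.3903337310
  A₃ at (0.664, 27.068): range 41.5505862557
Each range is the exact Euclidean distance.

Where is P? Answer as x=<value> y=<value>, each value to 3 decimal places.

x=-10.746 y=-12.885

eq1: (x − 7.066)² + (y + 30.998)² = 25.4039522249²
eq2: (x − 9.483)² + (y + 10.329)² = 20.3903337310²
eq3: (x − 0.664)² + (y − 27.068)² = 41.5505862557²
eq1−eq3, eq1−eq2 (x²,y² cancel):
  -12.804·x + 116.132·y = -1358.777270
  4.834·x + 41.338·y = -584.593751
det = -12.804·41.338 − 116.132·4.834 = -1090.673840
x = (-1358.777270·41.338 − 116.132·-584.593751) / -1090.673840 = -10.746482
y = (-12.804·-584.593751 − -1358.777270·4.834) / -1090.673840 = -12.885124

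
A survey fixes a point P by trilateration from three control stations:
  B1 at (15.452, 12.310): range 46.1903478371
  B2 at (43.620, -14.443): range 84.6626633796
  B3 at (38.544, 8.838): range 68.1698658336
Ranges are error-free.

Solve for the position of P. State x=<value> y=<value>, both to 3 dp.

x=-23.413 y=37.270

eq1: (x − 15.452)² + (y − 12.310)² = 46.1903478371²
eq2: (x − 43.620)² + (y + 14.443)² = 84.6626633796²
eq3: (x − 38.544)² + (y − 8.838)² = 68.1698658336²
eq3−eq2, eq3−eq1 (x²,y² cancel):
  10.152·x − 46.562·y = -1973.081494
  -46.184·x + 6.944·y = 1340.132598
det = 10.152·6.944 − -46.562·-46.184 = -2079.923920
x = (-1973.081494·6.944 − -46.562·1340.132598) / -2079.923920 = -23.413441
y = (10.152·1340.132598 − -1973.081494·-46.184) / -2079.923920 = 37.270483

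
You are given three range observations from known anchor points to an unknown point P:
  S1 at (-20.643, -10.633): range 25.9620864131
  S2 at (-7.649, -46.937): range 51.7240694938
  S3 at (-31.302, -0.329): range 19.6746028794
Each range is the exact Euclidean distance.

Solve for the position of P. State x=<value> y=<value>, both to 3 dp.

eq1: (x + 20.643)² + (y + 10.633)² = 25.9620864131²
eq2: (x + 7.649)² + (y + 46.937)² = 51.7240694938²
eq3: (x + 31.302)² + (y + 0.329)² = 19.6746028794²
eq2−eq3, eq2−eq1 (x²,y² cancel):
  -47.306·x + 93.216·y = 1006.623642
  -25.988·x + 72.608·y = 278.954402
det = -47.306·72.608 − 93.216·-25.988 = -1012.296640
x = (1006.623642·72.608 − 93.216·278.954402) / -1012.296640 = -46.513951
y = (-47.306·278.954402 − 1006.623642·-25.988) / -1012.296640 = -12.806442

x=-46.514 y=-12.806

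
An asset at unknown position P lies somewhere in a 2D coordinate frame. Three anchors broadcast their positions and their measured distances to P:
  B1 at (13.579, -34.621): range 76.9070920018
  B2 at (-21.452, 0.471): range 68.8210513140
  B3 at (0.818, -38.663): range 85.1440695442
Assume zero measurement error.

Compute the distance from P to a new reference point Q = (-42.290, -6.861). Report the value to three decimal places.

90.358

eq1: (x − 13.579)² + (y + 34.621)² = 76.9070920018²
eq2: (x + 21.452)² + (y − 0.471)² = 68.8210513140²
eq3: (x − 0.818)² + (y + 38.663)² = 85.1440695442²
eq1−eq3, eq1−eq2 (x²,y² cancel):
  -25.522·x − 8.084·y = -1222.317967
  -70.062·x + 70.184·y = 255.770959
det = -25.522·70.184 − -8.084·-70.062 = -2357.617256
x = (-1222.317967·70.184 − -8.084·255.770959) / -2357.617256 = 35.510222
y = (-25.522·255.770959 − -1222.317967·-70.062) / -2357.617256 = 39.092786
|P − Q| = √((35.510222 − -42.290)² + (39.092786 − -6.861)²) = 90.358315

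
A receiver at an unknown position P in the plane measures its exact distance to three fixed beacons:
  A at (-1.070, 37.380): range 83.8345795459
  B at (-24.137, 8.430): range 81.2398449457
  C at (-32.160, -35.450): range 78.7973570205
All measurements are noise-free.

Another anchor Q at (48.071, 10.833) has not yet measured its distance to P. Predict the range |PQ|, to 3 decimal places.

42.481

eq1: (x + 1.070)² + (y − 37.380)² = 83.8345795459²
eq2: (x + 24.137)² + (y − 8.430)² = 81.2398449457²
eq3: (x + 32.160)² + (y + 35.450)² = 78.7973570205²
eq3−eq2, eq3−eq1 (x²,y² cancel):
  16.046·x + 87.760·y = -2028.197364
  62.180·x + 145.660·y = -1711.772054
det = 16.046·145.660 − 87.760·62.180 = -3119.656440
x = (-2028.197364·145.660 − 87.760·-1711.772054) / -3119.656440 = 46.544264
y = (16.046·-1711.772054 − -2028.197364·62.180) / -3119.656440 = -31.620859
|P − Q| = √((46.544264 − 48.071)² + (-31.620859 − 10.833)²) = 42.481303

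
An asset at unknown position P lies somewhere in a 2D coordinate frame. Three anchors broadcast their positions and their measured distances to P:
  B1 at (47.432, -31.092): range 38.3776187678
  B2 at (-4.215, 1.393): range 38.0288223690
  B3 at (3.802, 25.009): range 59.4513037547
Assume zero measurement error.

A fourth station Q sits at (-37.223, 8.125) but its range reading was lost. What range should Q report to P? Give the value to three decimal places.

eq1: (x − 47.432)² + (y + 31.092)² = 38.3776187678²
eq2: (x + 4.215)² + (y − 1.393)² = 38.0288223690²
eq3: (x − 3.802)² + (y − 25.009)² = 59.4513037547²
eq1−eq3, eq1−eq2 (x²,y² cancel):
  -87.260·x + 112.202·y = -4638.217699
  -103.294·x + 64.970·y = -3170.150122
det = -87.260·64.970 − 112.202·-103.294 = 5920.511188
x = (-4638.217699·64.970 − 112.202·-3170.150122) / 5920.511188 = 9.180319
y = (-87.260·-3170.150122 − -4638.217699·-103.294) / 5920.511188 = -34.198527
|P − Q| = √((9.180319 − -37.223)² + (-34.198527 − 8.125)²) = 62.805644

62.806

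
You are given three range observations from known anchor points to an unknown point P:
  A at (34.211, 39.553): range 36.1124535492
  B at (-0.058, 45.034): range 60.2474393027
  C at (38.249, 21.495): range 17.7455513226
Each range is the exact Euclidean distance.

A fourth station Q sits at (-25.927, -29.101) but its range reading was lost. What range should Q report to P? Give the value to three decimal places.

eq1: (x − 34.211)² + (y − 39.553)² = 36.1124535492²
eq2: (x + 0.058)² + (y − 45.034)² = 60.2474393027²
eq3: (x − 38.249)² + (y − 21.495)² = 17.7455513226²
eq2−eq3, eq2−eq1 (x²,y² cancel):
  76.614·x − 47.078·y = 3211.805857
  68.538·x − 10.962·y = 3032.412451
det = 76.614·-10.962 − -47.078·68.538 = 2386.789296
x = (3211.805857·-10.962 − -47.078·3032.412451) / 2386.789296 = 45.061413
y = (76.614·3032.412451 − 3211.805857·68.538) / 2386.789296 = 5.109164
|P − Q| = √((45.061413 − -25.927)² + (5.109164 − -29.101)²) = 78.801587

78.802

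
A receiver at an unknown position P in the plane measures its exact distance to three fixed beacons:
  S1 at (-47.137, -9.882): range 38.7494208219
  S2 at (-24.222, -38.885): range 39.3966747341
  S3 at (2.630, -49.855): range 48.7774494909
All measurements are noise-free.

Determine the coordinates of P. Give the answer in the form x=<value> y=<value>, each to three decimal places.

eq1: (x + 47.137)² + (y + 9.882)² = 38.7494208219²
eq2: (x + 24.222)² + (y + 38.885)² = 39.3966747341²
eq3: (x − 2.630)² + (y + 49.855)² = 48.7774494909²
eq2−eq1, eq2−eq3 (x²,y² cancel):
  -45.830·x + 58.006·y = 271.382550
  53.704·x − 21.940·y = -433.452183
det = -45.830·-21.940 − 58.006·53.704 = -2109.644024
x = (271.382550·-21.940 − 58.006·-433.452183) / -2109.644024 = -9.095702
y = (-45.830·-433.452183 − 271.382550·53.704) / -2109.644024 = -2.507904

x=-9.096 y=-2.508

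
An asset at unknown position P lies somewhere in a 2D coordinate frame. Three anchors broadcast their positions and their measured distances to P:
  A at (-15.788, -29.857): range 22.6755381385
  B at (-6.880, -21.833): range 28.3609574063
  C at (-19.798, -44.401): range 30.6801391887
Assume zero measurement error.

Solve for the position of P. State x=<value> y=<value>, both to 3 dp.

x=-34.941 y=-17.718

eq1: (x + 15.788)² + (y + 29.857)² = 22.6755381385²
eq2: (x + 6.880)² + (y + 21.833)² = 28.3609574063²
eq3: (x + 19.798)² + (y + 44.401)² = 30.6801391887²
eq1−eq3, eq1−eq2 (x²,y² cancel):
  -8.020·x − 29.088·y = 795.617301
  17.816·x + 16.048·y = -906.850979
det = -8.020·16.048 − -29.088·17.816 = 389.526848
x = (795.617301·16.048 − -29.088·-906.850979) / 389.526848 = -34.940890
y = (-8.020·-906.850979 − 795.617301·17.816) / 389.526848 = -17.718350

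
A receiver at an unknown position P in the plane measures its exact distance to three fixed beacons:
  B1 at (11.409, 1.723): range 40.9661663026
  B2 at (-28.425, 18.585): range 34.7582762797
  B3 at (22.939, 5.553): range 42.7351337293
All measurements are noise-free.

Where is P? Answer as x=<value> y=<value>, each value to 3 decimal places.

eq1: (x − 11.409)² + (y − 1.723)² = 40.9661663026²
eq2: (x + 28.425)² + (y − 18.585)² = 34.7582762797²
eq3: (x − 22.939)² + (y − 5.553)² = 42.7351337293²
eq1−eq3, eq1−eq2 (x²,y² cancel):
  23.060·x + 7.660·y = 275.834647
  -79.668·x + 33.724·y = 1490.337852
det = 23.060·33.724 − 7.660·-79.668 = 1387.932320
x = (275.834647·33.724 − 7.660·1490.337852) / 1387.932320 = -1.522942
y = (23.060·1490.337852 − 275.834647·-79.668) / 1387.932320 = 40.594476

x=-1.523 y=40.594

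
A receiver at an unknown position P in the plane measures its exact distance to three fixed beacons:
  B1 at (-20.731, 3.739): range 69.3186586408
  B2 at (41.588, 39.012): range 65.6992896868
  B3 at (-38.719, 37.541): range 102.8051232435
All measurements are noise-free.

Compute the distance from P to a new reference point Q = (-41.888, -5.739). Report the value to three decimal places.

86.031

eq1: (x + 20.731)² + (y − 3.739)² = 69.3186586408²
eq2: (x − 41.588)² + (y − 39.012)² = 65.6992896868²
eq3: (x + 38.719)² + (y − 37.541)² = 102.8051232435²
eq2−eq3, eq2−eq1 (x²,y² cancel):
  -160.614·x − 2.942·y = -6595.506946
  -124.638·x − 70.546·y = -3296.423176
det = -160.614·-70.546 − -2.942·-124.638 = 10963.990248
x = (-6595.506946·-70.546 − -2.942·-3296.423176) / 10963.990248 = 41.553170
y = (-160.614·-3296.423176 − -6595.506946·-124.638) / 10963.990248 = -26.687280
|P − Q| = √((41.553170 − -41.888)² + (-26.687280 − -5.739)²) = 86.030572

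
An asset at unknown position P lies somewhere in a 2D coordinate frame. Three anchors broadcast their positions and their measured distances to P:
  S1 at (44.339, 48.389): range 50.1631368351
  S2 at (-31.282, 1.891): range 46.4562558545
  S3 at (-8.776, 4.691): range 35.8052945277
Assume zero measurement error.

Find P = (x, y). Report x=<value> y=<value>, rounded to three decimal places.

x=-5.170 y=40.314

eq1: (x − 44.339)² + (y − 48.389)² = 50.1631368351²
eq2: (x + 31.282)² + (y − 1.891)² = 46.4562558545²
eq3: (x + 8.776)² + (y − 4.691)² = 35.8052945277²
eq1−eq2, eq1−eq3 (x²,y² cancel):
  -151.242·x − 92.996·y = -2967.146248
  -106.230·x − 87.396·y = -2974.097404
det = -151.242·-87.396 − -92.996·-106.230 = 3338.980752
x = (-2967.146248·-87.396 − -92.996·-2974.097404) / 3338.980752 = -5.169976
y = (-151.242·-2974.097404 − -2967.146248·-106.230) / 3338.980752 = 40.314247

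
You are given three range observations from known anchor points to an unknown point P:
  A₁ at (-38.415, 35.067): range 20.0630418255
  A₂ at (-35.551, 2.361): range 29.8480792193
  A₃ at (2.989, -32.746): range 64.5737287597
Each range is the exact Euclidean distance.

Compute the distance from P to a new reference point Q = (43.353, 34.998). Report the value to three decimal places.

eq1: (x + 38.415)² + (y − 35.067)² = 20.0630418255²
eq2: (x + 35.551)² + (y − 2.361)² = 29.8480792193²
eq3: (x − 2.989)² + (y + 32.746)² = 64.5737287597²
eq1−eq2, eq1−eq3 (x²,y² cancel):
  5.728·x − 65.412·y = -1924.340978
  82.808·x − 135.626·y = -5391.412876
det = 5.728·-135.626 − -65.412·82.808 = 4639.771168
x = (-1924.340978·-135.626 − -65.412·-5391.412876) / 4639.771168 = -19.757964
y = (5.728·-5391.412876 − -1924.340978·82.808) / 4639.771168 = 27.688610
|P − Q| = √((-19.757964 − 43.353)² + (27.688610 − 34.998)²) = 63.532833

63.533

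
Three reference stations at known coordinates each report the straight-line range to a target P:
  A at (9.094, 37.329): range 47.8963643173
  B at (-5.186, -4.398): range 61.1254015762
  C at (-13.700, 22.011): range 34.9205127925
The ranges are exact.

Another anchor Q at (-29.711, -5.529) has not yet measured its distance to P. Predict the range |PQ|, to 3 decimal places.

eq1: (x − 9.094)² + (y − 37.329)² = 47.8963643173²
eq2: (x + 5.186)² + (y + 4.398)² = 61.1254015762²
eq3: (x + 13.700)² + (y − 22.011)² = 34.9205127925²
eq3−eq2, eq3−eq1 (x²,y² cancel):
  17.028·x − 52.818·y = -3142.809625
  45.588·x + 30.636·y = -270.638545
det = 17.028·30.636 − -52.818·45.588 = 2929.536792
x = (-3142.809625·30.636 − -52.818·-270.638545) / 2929.536792 = -37.745797
y = (17.028·-270.638545 − -3142.809625·45.588) / 2929.536792 = 47.333753
|P − Q| = √((-37.745797 − -29.711)² + (47.333753 − -5.529)²) = 53.469886

53.470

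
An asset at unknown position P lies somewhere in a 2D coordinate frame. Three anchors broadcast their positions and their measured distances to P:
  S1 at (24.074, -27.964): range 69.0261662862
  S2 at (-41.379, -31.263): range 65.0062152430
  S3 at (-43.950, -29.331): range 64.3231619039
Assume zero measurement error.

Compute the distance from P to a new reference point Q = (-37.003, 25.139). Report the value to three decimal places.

eq1: (x − 24.074)² + (y + 27.964)² = 69.0261662862²
eq2: (x + 41.379)² + (y + 31.263)² = 65.0062152430²
eq3: (x + 43.950)² + (y + 29.331)² = 64.3231619039²
eq1−eq3, eq1−eq2 (x²,y² cancel):
  -136.048·x − 2.734·y = 2057.509764
  -130.906·x − 6.598·y = 1866.857650
det = -136.048·-6.598 − -2.734·-130.906 = 539.747700
x = (2057.509764·-6.598 − -2.734·1866.857650) / 539.747700 = -15.695223
y = (-136.048·1866.857650 − 2057.509764·-130.906) / 539.747700 = 28.454264
|P − Q| = √((-15.695223 − -37.003)² + (28.454264 − 25.139)²) = 21.564145

21.564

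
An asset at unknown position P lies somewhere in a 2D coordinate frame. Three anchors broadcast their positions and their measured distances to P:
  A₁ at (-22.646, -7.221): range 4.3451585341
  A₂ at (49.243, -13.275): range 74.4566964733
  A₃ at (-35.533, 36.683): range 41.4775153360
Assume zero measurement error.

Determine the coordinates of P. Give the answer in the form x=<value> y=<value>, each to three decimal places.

x=-24.544 y=-3.312

eq1: (x + 22.646)² + (y + 7.221)² = 4.3451585341²
eq2: (x − 49.243)² + (y + 13.275)² = 74.4566964733²
eq3: (x + 35.533)² + (y − 36.683)² = 41.4775153360²
eq1−eq2, eq1−eq3 (x²,y² cancel):
  143.778·x − 12.108·y = -3488.804730
  -25.774·x + 87.808·y = 341.748545
det = 143.778·87.808 − -12.108·-25.774 = 12312.787032
x = (-3488.804730·87.808 − -12.108·341.748545) / 12312.787032 = -24.544165
y = (143.778·341.748545 − -3488.804730·-25.774) / 12312.787032 = -3.312372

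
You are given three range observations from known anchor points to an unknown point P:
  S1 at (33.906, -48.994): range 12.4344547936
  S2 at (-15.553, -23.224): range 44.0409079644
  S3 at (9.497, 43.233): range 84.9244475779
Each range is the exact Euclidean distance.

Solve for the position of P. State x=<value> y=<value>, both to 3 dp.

x=25.063 y=-40.253

eq1: (x − 33.906)² + (y + 48.994)² = 12.4344547936²
eq2: (x + 15.553)² + (y + 23.224)² = 44.0409079644²
eq3: (x − 9.497)² + (y − 43.233)² = 84.9244475779²
eq2−eq3, eq2−eq1 (x²,y² cancel):
  50.100·x + 132.914·y = -4094.524909
  98.918·x − 51.540·y = 4553.764795
det = 50.100·-51.540 − 132.914·98.918 = -15729.741052
x = (-4094.524909·-51.540 − 132.914·4553.764795) / -15729.741052 = 25.062541
y = (50.100·4553.764795 − -4094.524909·98.918) / -15729.741052 = -40.252782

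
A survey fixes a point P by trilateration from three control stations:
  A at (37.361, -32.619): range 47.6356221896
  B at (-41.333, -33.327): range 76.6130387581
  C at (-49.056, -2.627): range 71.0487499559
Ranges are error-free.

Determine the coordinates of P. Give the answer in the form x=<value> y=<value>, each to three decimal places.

x=20.486 y=11.927

eq1: (x − 37.361)² + (y + 32.619)² = 47.6356221896²
eq2: (x + 41.333)² + (y + 33.327)² = 76.6130387581²
eq3: (x + 49.056)² + (y + 2.627)² = 71.0487499559²
eq2−eq3, eq2−eq1 (x²,y² cancel):
  -15.446·x + 61.400·y = 415.919284
  157.388·x + 1.416·y = 3241.142870
det = -15.446·1.416 − 61.400·157.388 = -9685.494736
x = (415.919284·1.416 − 61.400·3241.142870) / -9685.494736 = 20.486019
y = (-15.446·3241.142870 − 415.919284·157.388) / -9685.494736 = 11.927465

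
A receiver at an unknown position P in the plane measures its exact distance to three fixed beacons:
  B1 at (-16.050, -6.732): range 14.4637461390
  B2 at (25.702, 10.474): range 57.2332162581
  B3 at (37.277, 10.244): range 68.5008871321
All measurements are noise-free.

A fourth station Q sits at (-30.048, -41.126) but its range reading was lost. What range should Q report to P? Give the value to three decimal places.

38.323

eq1: (x + 16.050)² + (y + 6.732)² = 14.4637461390²
eq2: (x − 25.702)² + (y − 10.474)² = 57.2332162581²
eq3: (x − 37.277)² + (y − 10.244)² = 68.5008871321²
eq3−eq2, eq3−eq1 (x²,y² cancel):
  -23.150·x + 0.460·y = 692.513710
  -106.654·x − 33.952·y = 3291.579645
det = -23.150·-33.952 − 0.460·-106.654 = 835.049640
x = (692.513710·-33.952 − 0.460·3291.579645) / 835.049640 = -29.969897
y = (-23.150·3291.579645 − 692.513710·-106.654) / 835.049640 = -2.803081
|P − Q| = √((-29.969897 − -30.048)² + (-2.803081 − -41.126)²) = 38.322999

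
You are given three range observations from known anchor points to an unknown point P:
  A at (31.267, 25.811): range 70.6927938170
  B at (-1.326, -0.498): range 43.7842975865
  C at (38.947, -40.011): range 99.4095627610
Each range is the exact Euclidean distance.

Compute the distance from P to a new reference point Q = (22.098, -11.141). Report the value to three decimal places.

eq1: (x − 31.267)² + (y − 25.811)² = 70.6927938170²
eq2: (x + 1.326)² + (y + 0.498)² = 43.7842975865²
eq3: (x − 38.947)² + (y + 40.011)² = 99.4095627610²
eq3−eq1, eq3−eq2 (x²,y² cancel):
  -15.360·x + 131.644·y = 3410.874151
  -80.546·x + 79.026·y = 4849.453803
det = -15.360·79.026 − 131.644·-80.546 = 9389.558264
x = (3410.874151·79.026 − 131.644·4849.453803) / 9389.558264 = -39.283398
y = (-15.360·4849.453803 − 3410.874151·-80.546) / 9389.558264 = 21.326313
|P − Q| = √((-39.283398 − 22.098)² + (21.326313 − -11.141)²) = 69.439200

69.439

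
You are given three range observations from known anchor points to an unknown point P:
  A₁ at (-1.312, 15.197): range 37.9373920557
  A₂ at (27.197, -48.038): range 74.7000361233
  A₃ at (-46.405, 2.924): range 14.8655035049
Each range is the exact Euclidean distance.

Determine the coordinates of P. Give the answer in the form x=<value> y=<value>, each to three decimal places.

x=-33.628 y=-4.675

eq1: (x + 1.312)² + (y − 15.197)² = 37.9373920557²
eq2: (x − 27.197)² + (y + 48.038)² = 74.7000361233²
eq3: (x + 46.405)² + (y − 2.924)² = 14.8655035049²
eq1−eq3, eq1−eq2 (x²,y² cancel):
  -90.186·x − 24.546·y = 3147.566170
  57.018·x − 126.470·y = -1326.193581
det = -90.186·-126.470 − -24.546·57.018 = 12805.387248
x = (3147.566170·-126.470 − -24.546·-1326.193581) / 12805.387248 = -33.628459
y = (-90.186·-1326.193581 − 3147.566170·57.018) / 12805.387248 = -4.674894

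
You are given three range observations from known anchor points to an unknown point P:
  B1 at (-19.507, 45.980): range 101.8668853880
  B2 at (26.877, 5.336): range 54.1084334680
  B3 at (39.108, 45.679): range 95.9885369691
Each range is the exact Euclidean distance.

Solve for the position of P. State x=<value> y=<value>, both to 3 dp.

eq1: (x + 19.507)² + (y − 45.980)² = 101.8668853880²
eq2: (x − 26.877)² + (y − 5.336)² = 54.1084334680²
eq3: (x − 39.108)² + (y − 45.679)² = 95.9885369691²
eq1−eq2, eq1−eq3 (x²,y² cancel):
  92.768·x − 81.288·y = 5705.302342
  117.230·x − 0.602·y = 2284.386365
det = 92.768·-0.602 − -81.288·117.230 = 9473.545904
x = (5705.302342·-0.602 − -81.288·2284.386365) / 9473.545904 = 19.238689
y = (92.768·2284.386365 − 5705.302342·117.230) / 9473.545904 = -48.230583

x=19.239 y=-48.231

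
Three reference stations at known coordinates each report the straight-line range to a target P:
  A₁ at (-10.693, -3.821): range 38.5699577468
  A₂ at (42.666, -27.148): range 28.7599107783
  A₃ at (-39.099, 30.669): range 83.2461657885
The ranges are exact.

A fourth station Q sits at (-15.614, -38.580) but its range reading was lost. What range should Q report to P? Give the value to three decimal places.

30.635

eq1: (x + 10.693)² + (y + 3.821)² = 38.5699577468²
eq2: (x − 42.666)² + (y + 27.148)² = 28.7599107783²
eq3: (x + 39.099)² + (y − 30.669)² = 83.2461657885²
eq1−eq3, eq1−eq2 (x²,y² cancel):
  -56.812·x + 68.980·y = -3101.903406
  106.718·x − 46.654·y = 3088.970343
det = -56.812·-46.654 − 68.980·106.718 = -4710.900592
x = (-3101.903406·-46.654 − 68.980·3088.970343) / -4710.900592 = 14.511232
y = (-56.812·3088.970343 − -3101.903406·106.718) / -4710.900592 = -33.016690
|P − Q| = √((14.511232 − -15.614)² + (-33.016690 − -38.580)²) = 30.634622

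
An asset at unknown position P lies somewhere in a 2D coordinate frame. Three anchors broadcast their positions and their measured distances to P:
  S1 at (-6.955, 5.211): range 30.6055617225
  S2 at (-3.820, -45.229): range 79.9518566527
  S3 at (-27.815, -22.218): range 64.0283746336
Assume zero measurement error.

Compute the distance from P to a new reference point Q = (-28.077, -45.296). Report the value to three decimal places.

eq1: (x + 6.955)² + (y − 5.211)² = 30.6055617225²
eq2: (x + 3.820)² + (y + 45.229)² = 79.9518566527²
eq3: (x + 27.815)² + (y + 22.218)² = 64.0283746336²
eq3−eq2, eq3−eq1 (x²,y² cancel):
  47.990·x − 46.022·y = -1499.725532
  41.720·x + 54.858·y = 1971.145147
det = 47.990·54.858 − -46.022·41.720 = 4552.673260
x = (-1499.725532·54.858 − -46.022·1971.145147) / 4552.673260 = 1.854756
y = (47.990·1971.145147 − -1499.725532·41.720) / 4552.673260 = 34.521213
|P − Q| = √((1.854756 − -28.077)² + (34.521213 − -45.296)²) = 85.244927

85.245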